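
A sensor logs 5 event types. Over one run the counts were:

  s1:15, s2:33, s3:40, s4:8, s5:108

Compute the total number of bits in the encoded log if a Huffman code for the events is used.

Build the Huffman tree bottom-up:
combine s4(8), s1(15) → 23
combine 23, s2(33) → 56
combine s3(40), 56 → 96
combine 96, s5(108) → 204
Total encoded bits = sum of merged weights = 23 + 56 + 96 + 204 = 379.

379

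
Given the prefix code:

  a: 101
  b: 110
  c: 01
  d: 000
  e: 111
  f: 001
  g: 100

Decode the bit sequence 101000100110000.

Read left to right; each codeword is recognised as soon as it completes (prefix code):
  101→a | 000→d | 100→g | 110→b | 000→d
Decoded message: adgbd

adgbd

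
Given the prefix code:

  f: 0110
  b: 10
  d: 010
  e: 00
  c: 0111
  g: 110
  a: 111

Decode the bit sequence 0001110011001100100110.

ecegfdf

Read left to right; each codeword is recognised as soon as it completes (prefix code):
  00→e | 0111→c | 00→e | 110→g | 0110→f | 010→d | 0110→f
Decoded message: ecegfdf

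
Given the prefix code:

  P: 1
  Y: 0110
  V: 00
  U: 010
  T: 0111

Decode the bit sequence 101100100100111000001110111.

PYUUTVVTT

Read left to right; each codeword is recognised as soon as it completes (prefix code):
  1→P | 0110→Y | 010→U | 010→U | 0111→T | 00→V | 00→V | 0111→T | 0111→T
Decoded message: PYUUTVVTT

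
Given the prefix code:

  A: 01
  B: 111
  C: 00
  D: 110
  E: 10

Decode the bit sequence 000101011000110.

CAAAECD

Read left to right; each codeword is recognised as soon as it completes (prefix code):
  00→C | 01→A | 01→A | 01→A | 10→E | 00→C | 110→D
Decoded message: CAAAECD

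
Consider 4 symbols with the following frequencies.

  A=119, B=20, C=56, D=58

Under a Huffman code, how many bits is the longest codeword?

Merge the two lowest-weight nodes at each step:
merge B(20) and C(56): 76
merge D(58) and 76: 134
merge A(119) and 134: 253
Maximum depth reached is 3.

3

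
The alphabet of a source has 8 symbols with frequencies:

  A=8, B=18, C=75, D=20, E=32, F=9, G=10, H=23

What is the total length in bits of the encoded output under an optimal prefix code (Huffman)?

517

Build the Huffman tree bottom-up:
combine A(8), F(9) → 17
combine G(10), 17 → 27
combine B(18), D(20) → 38
combine H(23), 27 → 50
combine E(32), 38 → 70
combine 50, 70 → 120
combine C(75), 120 → 195
The encoded length is the sum of every internal node's weight: 17 + 27 + 38 + 50 + 70 + 120 + 195 = 517 bits.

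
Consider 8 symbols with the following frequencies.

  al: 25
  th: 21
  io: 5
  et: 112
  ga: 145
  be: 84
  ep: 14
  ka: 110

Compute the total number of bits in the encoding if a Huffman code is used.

Merge the two smallest weights repeatedly:
merge io(5) and ep(14): 19
merge 19 and th(21): 40
merge al(25) and 40: 65
merge 65 and be(84): 149
merge ka(110) and et(112): 222
merge ga(145) and 149: 294
merge 222 and 294: 516
Total encoded bits = sum of merged weights = 19 + 40 + 65 + 149 + 222 + 294 + 516 = 1305.

1305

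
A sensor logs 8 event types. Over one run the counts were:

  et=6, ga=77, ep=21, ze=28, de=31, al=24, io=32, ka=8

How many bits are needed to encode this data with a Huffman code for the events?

Greedily combine the two least-frequent nodes:
et(6) + ka(8) → 14
14 + ep(21) → 35
al(24) + ze(28) → 52
de(31) + io(32) → 63
35 + 52 → 87
63 + ga(77) → 140
87 + 140 → 227
Each symbol's bit-cost is frequency × depth; summing gives 618 bits (equivalently 14 + 35 + 52 + 63 + 87 + 140 + 227).

618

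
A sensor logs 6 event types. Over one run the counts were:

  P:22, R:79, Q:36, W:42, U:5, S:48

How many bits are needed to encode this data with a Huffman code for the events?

Build the Huffman tree bottom-up:
combine U(5), P(22) → 27
combine 27, Q(36) → 63
combine W(42), S(48) → 90
combine 63, R(79) → 142
combine 90, 142 → 232
Each symbol's bit-cost is frequency × depth; summing gives 554 bits (equivalently 27 + 63 + 90 + 142 + 232).

554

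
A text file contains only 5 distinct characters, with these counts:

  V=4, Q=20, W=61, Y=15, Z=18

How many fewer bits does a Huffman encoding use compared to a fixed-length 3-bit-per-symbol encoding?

123

Fixed-length: 3 bits × 118 symbols = 354 bits.
Huffman merges:
combine V(4), Y(15) → 19
combine Z(18), 19 → 37
combine Q(20), 37 → 57
combine 57, W(61) → 118
Huffman total = 19 + 37 + 57 + 118 = 231 bits.
Saving = 354 − 231 = 123 bits.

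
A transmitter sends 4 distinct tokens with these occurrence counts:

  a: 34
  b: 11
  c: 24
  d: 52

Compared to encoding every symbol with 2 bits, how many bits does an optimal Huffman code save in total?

17

Fixed-length: 2 bits × 121 symbols = 242 bits.
Huffman merges:
merge b(11) and c(24): 35
merge a(34) and 35: 69
merge d(52) and 69: 121
Huffman total = 35 + 69 + 121 = 225 bits.
Saving = 242 − 225 = 17 bits.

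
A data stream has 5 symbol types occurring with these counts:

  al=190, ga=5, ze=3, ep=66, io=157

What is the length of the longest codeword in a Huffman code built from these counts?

Merge the two lowest-weight nodes at each step:
ze(3) + ga(5) → 8
8 + ep(66) → 74
74 + io(157) → 231
al(190) + 231 → 421
The first pair merged (ze, ga) ends up deepest, at depth 4.

4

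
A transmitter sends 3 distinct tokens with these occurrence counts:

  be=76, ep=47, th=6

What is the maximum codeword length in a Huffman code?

2

Merge the two lowest-weight nodes at each step:
combine th(6), ep(47) → 53
combine 53, be(76) → 129
Maximum depth reached is 2.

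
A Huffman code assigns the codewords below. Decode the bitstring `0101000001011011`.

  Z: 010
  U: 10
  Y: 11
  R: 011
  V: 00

Read left to right; each codeword is recognised as soon as it completes (prefix code):
  010→Z | 10→U | 00→V | 00→V | 10→U | 11→Y | 011→R
Decoded message: ZUVVUYR

ZUVVUYR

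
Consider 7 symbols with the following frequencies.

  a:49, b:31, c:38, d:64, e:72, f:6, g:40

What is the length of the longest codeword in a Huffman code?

4

Merge the two lowest-weight nodes at each step:
combine f(6), b(31) → 37
combine 37, c(38) → 75
combine g(40), a(49) → 89
combine d(64), e(72) → 136
combine 75, 89 → 164
combine 136, 164 → 300
The rarest symbols sit at the bottom; the longest codeword is 4 bits.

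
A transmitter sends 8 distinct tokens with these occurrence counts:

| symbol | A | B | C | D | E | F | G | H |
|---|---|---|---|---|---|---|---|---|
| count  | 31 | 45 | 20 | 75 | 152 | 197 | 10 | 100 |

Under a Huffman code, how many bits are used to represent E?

Huffman merges, smallest pair first:
merge G(10) and C(20): 30
merge 30 and A(31): 61
merge B(45) and 61: 106
merge D(75) and H(100): 175
merge 106 and E(152): 258
merge 175 and F(197): 372
merge 258 and 372: 630
The subtree containing E is merged 2 times, so code length = 2.

2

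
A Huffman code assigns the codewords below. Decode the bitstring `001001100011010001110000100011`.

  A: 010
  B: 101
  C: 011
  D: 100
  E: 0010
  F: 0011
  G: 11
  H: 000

ECHGAFDEF

Read left to right; each codeword is recognised as soon as it completes (prefix code):
  0010→E | 011→C | 000→H | 11→G | 010→A | 0011→F | 100→D | 0010→E | 0011→F
Decoded message: ECHGAFDEF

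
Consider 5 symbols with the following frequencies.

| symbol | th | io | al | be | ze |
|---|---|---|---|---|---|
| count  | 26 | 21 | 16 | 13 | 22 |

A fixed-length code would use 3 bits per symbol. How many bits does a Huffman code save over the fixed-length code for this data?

69

Fixed-length: 3 bits × 98 symbols = 294 bits.
Huffman merges:
merge be(13) and al(16): 29
merge io(21) and ze(22): 43
merge th(26) and 29: 55
merge 43 and 55: 98
Huffman total = 29 + 43 + 55 + 98 = 225 bits.
Saving = 294 − 225 = 69 bits.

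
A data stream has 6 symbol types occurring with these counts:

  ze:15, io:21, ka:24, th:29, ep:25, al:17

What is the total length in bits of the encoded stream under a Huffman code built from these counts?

Merge the two smallest weights repeatedly:
combine ze(15), al(17) → 32
combine io(21), ka(24) → 45
combine ep(25), th(29) → 54
combine 32, 45 → 77
combine 54, 77 → 131
The encoded length is the sum of every internal node's weight: 32 + 45 + 54 + 77 + 131 = 339 bits.

339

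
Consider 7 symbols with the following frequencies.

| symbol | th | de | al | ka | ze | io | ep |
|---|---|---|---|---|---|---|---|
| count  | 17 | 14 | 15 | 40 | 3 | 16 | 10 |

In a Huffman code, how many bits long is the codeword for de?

Build the tree from the bottom:
merge ze(3) and ep(10): 13
merge 13 and de(14): 27
merge al(15) and io(16): 31
merge th(17) and 27: 44
merge 31 and ka(40): 71
merge 44 and 71: 115
The subtree containing de is merged 3 times, so code length = 3.

3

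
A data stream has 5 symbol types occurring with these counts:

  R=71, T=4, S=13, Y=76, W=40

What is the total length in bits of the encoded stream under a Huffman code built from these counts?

Greedily combine the two least-frequent nodes:
merge T(4) and S(13): 17
merge 17 and W(40): 57
merge 57 and R(71): 128
merge Y(76) and 128: 204
Each symbol's bit-cost is frequency × depth; summing gives 406 bits (equivalently 17 + 57 + 128 + 204).

406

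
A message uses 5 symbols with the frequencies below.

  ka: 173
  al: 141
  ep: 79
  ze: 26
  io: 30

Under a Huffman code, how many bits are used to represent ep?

Repeatedly merge the two smallest:
merge ze(26) and io(30): 56
merge 56 and ep(79): 135
merge 135 and al(141): 276
merge ka(173) and 276: 449
ep's leaf is at depth 3, giving a 3-bit codeword.

3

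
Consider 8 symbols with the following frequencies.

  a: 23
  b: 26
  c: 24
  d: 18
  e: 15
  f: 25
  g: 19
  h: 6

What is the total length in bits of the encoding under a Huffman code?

463

Greedily combine the two least-frequent nodes:
combine h(6), e(15) → 21
combine d(18), g(19) → 37
combine 21, a(23) → 44
combine c(24), f(25) → 49
combine b(26), 37 → 63
combine 44, 49 → 93
combine 63, 93 → 156
Each symbol's bit-cost is frequency × depth; summing gives 463 bits (equivalently 21 + 37 + 44 + 49 + 63 + 93 + 156).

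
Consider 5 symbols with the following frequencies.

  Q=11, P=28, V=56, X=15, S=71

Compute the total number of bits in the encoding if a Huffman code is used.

Build the Huffman tree bottom-up:
merge Q(11) and X(15): 26
merge 26 and P(28): 54
merge 54 and V(56): 110
merge S(71) and 110: 181
Each symbol's bit-cost is frequency × depth; summing gives 371 bits (equivalently 26 + 54 + 110 + 181).

371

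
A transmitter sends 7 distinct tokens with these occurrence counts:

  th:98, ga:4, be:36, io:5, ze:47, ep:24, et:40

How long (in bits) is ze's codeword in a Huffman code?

Repeatedly merge the two smallest:
ga(4) + io(5) → 9
9 + ep(24) → 33
33 + be(36) → 69
et(40) + ze(47) → 87
69 + 87 → 156
th(98) + 156 → 254
ze sits 3 levels below the root, so its codeword is 3 bits.

3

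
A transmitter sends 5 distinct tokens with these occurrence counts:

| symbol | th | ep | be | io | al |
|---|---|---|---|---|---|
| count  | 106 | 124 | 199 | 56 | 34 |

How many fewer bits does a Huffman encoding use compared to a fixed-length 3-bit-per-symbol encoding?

432

Fixed-length: 3 bits × 519 symbols = 1557 bits.
Huffman merges:
al(34) + io(56) → 90
90 + th(106) → 196
ep(124) + 196 → 320
be(199) + 320 → 519
Huffman total = 90 + 196 + 320 + 519 = 1125 bits.
Saving = 1557 − 1125 = 432 bits.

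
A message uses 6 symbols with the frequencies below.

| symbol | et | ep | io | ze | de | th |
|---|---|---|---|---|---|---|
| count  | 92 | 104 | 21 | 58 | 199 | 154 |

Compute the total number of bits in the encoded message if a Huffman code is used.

Merge the two smallest weights repeatedly:
combine io(21), ze(58) → 79
combine 79, et(92) → 171
combine ep(104), th(154) → 258
combine 171, de(199) → 370
combine 258, 370 → 628
Each symbol's bit-cost is frequency × depth; summing gives 1506 bits (equivalently 79 + 171 + 258 + 370 + 628).

1506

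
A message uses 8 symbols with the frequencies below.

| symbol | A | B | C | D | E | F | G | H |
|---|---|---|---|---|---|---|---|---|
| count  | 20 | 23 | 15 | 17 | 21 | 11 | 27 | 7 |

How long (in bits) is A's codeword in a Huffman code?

3

Huffman merges, smallest pair first:
combine H(7), F(11) → 18
combine C(15), D(17) → 32
combine 18, A(20) → 38
combine E(21), B(23) → 44
combine G(27), 32 → 59
combine 38, 44 → 82
combine 59, 82 → 141
A's leaf is at depth 3, giving a 3-bit codeword.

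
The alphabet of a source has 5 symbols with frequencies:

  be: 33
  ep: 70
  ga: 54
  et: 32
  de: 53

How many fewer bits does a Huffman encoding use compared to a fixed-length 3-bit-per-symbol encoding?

177

Fixed-length: 3 bits × 242 symbols = 726 bits.
Huffman merges:
combine et(32), be(33) → 65
combine de(53), ga(54) → 107
combine 65, ep(70) → 135
combine 107, 135 → 242
Huffman total = 65 + 107 + 135 + 242 = 549 bits.
Saving = 726 − 549 = 177 bits.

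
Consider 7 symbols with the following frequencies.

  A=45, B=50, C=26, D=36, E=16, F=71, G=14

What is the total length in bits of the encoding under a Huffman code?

683

Merge the two smallest weights repeatedly:
G(14) + E(16) → 30
C(26) + 30 → 56
D(36) + A(45) → 81
B(50) + 56 → 106
F(71) + 81 → 152
106 + 152 → 258
The encoded length is the sum of every internal node's weight: 30 + 56 + 81 + 106 + 152 + 258 = 683 bits.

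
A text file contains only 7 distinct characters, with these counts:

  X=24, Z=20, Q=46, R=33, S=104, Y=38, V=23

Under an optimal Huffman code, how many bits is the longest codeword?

4

Merge the two lowest-weight nodes at each step:
combine Z(20), V(23) → 43
combine X(24), R(33) → 57
combine Y(38), 43 → 81
combine Q(46), 57 → 103
combine 81, 103 → 184
combine S(104), 184 → 288
The first pair merged (Z, V) ends up deepest, at depth 4.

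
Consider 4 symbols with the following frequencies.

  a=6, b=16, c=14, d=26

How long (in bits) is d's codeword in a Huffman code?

1

Build the tree from the bottom:
merge a(6) and c(14): 20
merge b(16) and 20: 36
merge d(26) and 36: 62
d is a child of the root — depth 1, so its codeword is a single bit.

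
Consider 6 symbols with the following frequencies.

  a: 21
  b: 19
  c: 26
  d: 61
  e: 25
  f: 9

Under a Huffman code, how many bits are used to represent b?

Huffman merges, smallest pair first:
merge f(9) and b(19): 28
merge a(21) and e(25): 46
merge c(26) and 28: 54
merge 46 and 54: 100
merge d(61) and 100: 161
b sits 4 levels below the root, so its codeword is 4 bits.

4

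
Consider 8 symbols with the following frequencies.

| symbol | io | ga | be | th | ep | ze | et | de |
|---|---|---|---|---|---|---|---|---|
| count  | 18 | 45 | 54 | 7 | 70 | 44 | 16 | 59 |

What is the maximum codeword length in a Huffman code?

Merge the two lowest-weight nodes at each step:
th(7) + et(16) → 23
io(18) + 23 → 41
41 + ze(44) → 85
ga(45) + be(54) → 99
de(59) + ep(70) → 129
85 + 99 → 184
129 + 184 → 313
Maximum depth reached is 5.

5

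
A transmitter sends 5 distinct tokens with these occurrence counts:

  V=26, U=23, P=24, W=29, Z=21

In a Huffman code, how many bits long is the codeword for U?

Build the tree from the bottom:
merge Z(21) and U(23): 44
merge P(24) and V(26): 50
merge W(29) and 44: 73
merge 50 and 73: 123
The subtree containing U is merged 3 times, so code length = 3.

3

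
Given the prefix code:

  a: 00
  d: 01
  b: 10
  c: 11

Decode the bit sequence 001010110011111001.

abbcaccbd

Read left to right; each codeword is recognised as soon as it completes (prefix code):
  00→a | 10→b | 10→b | 11→c | 00→a | 11→c | 11→c | 10→b | 01→d
Decoded message: abbcaccbd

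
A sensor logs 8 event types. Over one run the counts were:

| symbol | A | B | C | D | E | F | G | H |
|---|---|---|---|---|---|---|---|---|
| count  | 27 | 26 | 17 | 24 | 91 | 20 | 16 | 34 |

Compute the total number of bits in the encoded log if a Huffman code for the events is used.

707

Greedily combine the two least-frequent nodes:
combine G(16), C(17) → 33
combine F(20), D(24) → 44
combine B(26), A(27) → 53
combine 33, H(34) → 67
combine 44, 53 → 97
combine 67, E(91) → 158
combine 97, 158 → 255
The encoded length is the sum of every internal node's weight: 33 + 44 + 53 + 67 + 97 + 158 + 255 = 707 bits.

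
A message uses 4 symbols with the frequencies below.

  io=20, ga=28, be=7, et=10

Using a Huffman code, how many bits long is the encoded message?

Build the Huffman tree bottom-up:
combine be(7), et(10) → 17
combine 17, io(20) → 37
combine ga(28), 37 → 65
Each symbol's bit-cost is frequency × depth; summing gives 119 bits (equivalently 17 + 37 + 65).

119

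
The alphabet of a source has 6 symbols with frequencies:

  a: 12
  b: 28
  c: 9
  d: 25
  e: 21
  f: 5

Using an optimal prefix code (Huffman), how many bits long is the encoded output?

240

Greedily combine the two least-frequent nodes:
combine f(5), c(9) → 14
combine a(12), 14 → 26
combine e(21), d(25) → 46
combine 26, b(28) → 54
combine 46, 54 → 100
Total encoded bits = sum of merged weights = 14 + 26 + 46 + 54 + 100 = 240.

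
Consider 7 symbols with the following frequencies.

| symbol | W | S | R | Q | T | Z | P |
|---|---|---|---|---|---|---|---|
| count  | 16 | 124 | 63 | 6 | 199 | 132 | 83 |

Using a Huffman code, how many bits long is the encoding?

1521

Merge the two smallest weights repeatedly:
combine Q(6), W(16) → 22
combine 22, R(63) → 85
combine P(83), 85 → 168
combine S(124), Z(132) → 256
combine 168, T(199) → 367
combine 256, 367 → 623
Each symbol's bit-cost is frequency × depth; summing gives 1521 bits (equivalently 22 + 85 + 168 + 256 + 367 + 623).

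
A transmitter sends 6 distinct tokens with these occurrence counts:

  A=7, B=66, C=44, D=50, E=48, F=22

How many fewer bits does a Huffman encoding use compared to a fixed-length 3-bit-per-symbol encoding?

Fixed-length: 3 bits × 237 symbols = 711 bits.
Huffman merges:
A(7) + F(22) → 29
29 + C(44) → 73
E(48) + D(50) → 98
B(66) + 73 → 139
98 + 139 → 237
Huffman total = 29 + 73 + 98 + 139 + 237 = 576 bits.
Saving = 711 − 576 = 135 bits.

135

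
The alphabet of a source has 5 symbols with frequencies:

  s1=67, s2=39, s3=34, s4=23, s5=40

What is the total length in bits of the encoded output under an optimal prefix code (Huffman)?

463

Merge the two smallest weights repeatedly:
combine s4(23), s3(34) → 57
combine s2(39), s5(40) → 79
combine 57, s1(67) → 124
combine 79, 124 → 203
The encoded length is the sum of every internal node's weight: 57 + 79 + 124 + 203 = 463 bits.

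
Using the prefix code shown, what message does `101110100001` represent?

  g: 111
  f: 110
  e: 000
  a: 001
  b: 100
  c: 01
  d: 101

Read left to right; each codeword is recognised as soon as it completes (prefix code):
  101→d | 110→f | 100→b | 001→a
Decoded message: dfba

dfba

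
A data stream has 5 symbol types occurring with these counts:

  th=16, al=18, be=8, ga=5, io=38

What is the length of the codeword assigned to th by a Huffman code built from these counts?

Repeatedly merge the two smallest:
combine ga(5), be(8) → 13
combine 13, th(16) → 29
combine al(18), 29 → 47
combine io(38), 47 → 85
th's leaf is at depth 3, giving a 3-bit codeword.

3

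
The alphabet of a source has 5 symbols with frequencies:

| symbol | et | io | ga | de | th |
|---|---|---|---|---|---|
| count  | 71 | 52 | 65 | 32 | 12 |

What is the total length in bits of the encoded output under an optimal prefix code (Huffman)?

Build the Huffman tree bottom-up:
combine th(12), de(32) → 44
combine 44, io(52) → 96
combine ga(65), et(71) → 136
combine 96, 136 → 232
Each symbol's bit-cost is frequency × depth; summing gives 508 bits (equivalently 44 + 96 + 136 + 232).

508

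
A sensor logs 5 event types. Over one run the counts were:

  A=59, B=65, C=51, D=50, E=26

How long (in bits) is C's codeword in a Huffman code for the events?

2

Huffman merges, smallest pair first:
merge E(26) and D(50): 76
merge C(51) and A(59): 110
merge B(65) and 76: 141
merge 110 and 141: 251
C sits 2 levels below the root, so its codeword is 2 bits.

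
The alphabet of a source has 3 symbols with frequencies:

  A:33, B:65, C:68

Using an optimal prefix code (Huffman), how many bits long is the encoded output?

Greedily combine the two least-frequent nodes:
A(33) + B(65) → 98
C(68) + 98 → 166
The encoded length is the sum of every internal node's weight: 98 + 166 = 264 bits.

264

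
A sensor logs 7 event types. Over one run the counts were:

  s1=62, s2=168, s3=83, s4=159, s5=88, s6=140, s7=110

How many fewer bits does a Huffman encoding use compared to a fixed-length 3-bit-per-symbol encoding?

Fixed-length: 3 bits × 810 symbols = 2430 bits.
Huffman merges:
s1(62) + s3(83) → 145
s5(88) + s7(110) → 198
s6(140) + 145 → 285
s4(159) + s2(168) → 327
198 + 285 → 483
327 + 483 → 810
Huffman total = 145 + 198 + 285 + 327 + 483 + 810 = 2248 bits.
Saving = 2430 − 2248 = 182 bits.

182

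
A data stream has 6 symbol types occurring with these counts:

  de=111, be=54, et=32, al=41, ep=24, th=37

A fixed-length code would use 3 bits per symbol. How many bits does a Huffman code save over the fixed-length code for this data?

Fixed-length: 3 bits × 299 symbols = 897 bits.
Huffman merges:
ep(24) + et(32) → 56
th(37) + al(41) → 78
be(54) + 56 → 110
78 + 110 → 188
de(111) + 188 → 299
Huffman total = 56 + 78 + 110 + 188 + 299 = 731 bits.
Saving = 897 − 731 = 166 bits.

166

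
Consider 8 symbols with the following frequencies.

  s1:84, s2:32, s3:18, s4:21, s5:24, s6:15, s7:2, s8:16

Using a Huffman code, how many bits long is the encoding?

Merge the two smallest weights repeatedly:
combine s7(2), s6(15) → 17
combine s8(16), 17 → 33
combine s3(18), s4(21) → 39
combine s5(24), s2(32) → 56
combine 33, 39 → 72
combine 56, 72 → 128
combine s1(84), 128 → 212
Total encoded bits = sum of merged weights = 17 + 33 + 39 + 56 + 72 + 128 + 212 = 557.

557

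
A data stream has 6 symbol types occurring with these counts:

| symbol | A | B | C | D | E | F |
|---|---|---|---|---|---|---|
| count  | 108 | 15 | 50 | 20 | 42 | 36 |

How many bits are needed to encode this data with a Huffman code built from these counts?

632

Greedily combine the two least-frequent nodes:
merge B(15) and D(20): 35
merge 35 and F(36): 71
merge E(42) and C(50): 92
merge 71 and 92: 163
merge A(108) and 163: 271
The encoded length is the sum of every internal node's weight: 35 + 71 + 92 + 163 + 271 = 632 bits.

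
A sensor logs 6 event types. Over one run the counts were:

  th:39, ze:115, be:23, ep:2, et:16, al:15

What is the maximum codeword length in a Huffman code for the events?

5

Merge the two lowest-weight nodes at each step:
merge ep(2) and al(15): 17
merge et(16) and 17: 33
merge be(23) and 33: 56
merge th(39) and 56: 95
merge 95 and ze(115): 210
Maximum depth reached is 5.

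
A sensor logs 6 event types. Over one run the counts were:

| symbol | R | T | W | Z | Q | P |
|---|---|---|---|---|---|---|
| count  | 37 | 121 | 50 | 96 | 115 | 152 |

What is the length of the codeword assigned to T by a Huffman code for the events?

Huffman merges, smallest pair first:
merge R(37) and W(50): 87
merge 87 and Z(96): 183
merge Q(115) and T(121): 236
merge P(152) and 183: 335
merge 236 and 335: 571
T's leaf is at depth 2, giving a 2-bit codeword.

2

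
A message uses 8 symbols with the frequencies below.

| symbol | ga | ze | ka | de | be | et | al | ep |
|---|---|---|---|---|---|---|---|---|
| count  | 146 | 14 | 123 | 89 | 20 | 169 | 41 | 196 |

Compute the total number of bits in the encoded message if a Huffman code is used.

2138

Merge the two smallest weights repeatedly:
merge ze(14) and be(20): 34
merge 34 and al(41): 75
merge 75 and de(89): 164
merge ka(123) and ga(146): 269
merge 164 and et(169): 333
merge ep(196) and 269: 465
merge 333 and 465: 798
Each symbol's bit-cost is frequency × depth; summing gives 2138 bits (equivalently 34 + 75 + 164 + 269 + 333 + 465 + 798).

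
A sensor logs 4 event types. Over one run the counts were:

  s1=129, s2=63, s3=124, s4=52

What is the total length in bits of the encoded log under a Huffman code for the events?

722

Merge the two smallest weights repeatedly:
s4(52) + s2(63) → 115
115 + s3(124) → 239
s1(129) + 239 → 368
Total encoded bits = sum of merged weights = 115 + 239 + 368 = 722.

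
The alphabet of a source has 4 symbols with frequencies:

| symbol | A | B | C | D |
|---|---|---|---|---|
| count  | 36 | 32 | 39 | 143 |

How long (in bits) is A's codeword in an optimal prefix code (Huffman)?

3

Build the tree from the bottom:
merge B(32) and A(36): 68
merge C(39) and 68: 107
merge 107 and D(143): 250
A sits 3 levels below the root, so its codeword is 3 bits.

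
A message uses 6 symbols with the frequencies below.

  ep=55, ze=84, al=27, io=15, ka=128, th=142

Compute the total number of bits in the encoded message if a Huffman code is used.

Build the Huffman tree bottom-up:
io(15) + al(27) → 42
42 + ep(55) → 97
ze(84) + 97 → 181
ka(128) + th(142) → 270
181 + 270 → 451
The encoded length is the sum of every internal node's weight: 42 + 97 + 181 + 270 + 451 = 1041 bits.

1041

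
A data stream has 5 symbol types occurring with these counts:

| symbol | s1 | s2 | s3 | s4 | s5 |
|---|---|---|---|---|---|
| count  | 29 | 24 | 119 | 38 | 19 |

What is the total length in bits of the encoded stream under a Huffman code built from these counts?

Greedily combine the two least-frequent nodes:
merge s5(19) and s2(24): 43
merge s1(29) and s4(38): 67
merge 43 and 67: 110
merge 110 and s3(119): 229
Each symbol's bit-cost is frequency × depth; summing gives 449 bits (equivalently 43 + 67 + 110 + 229).

449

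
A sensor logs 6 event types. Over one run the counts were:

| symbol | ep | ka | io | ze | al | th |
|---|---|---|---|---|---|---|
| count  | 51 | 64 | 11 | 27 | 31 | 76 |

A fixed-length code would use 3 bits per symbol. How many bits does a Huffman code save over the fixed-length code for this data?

153

Fixed-length: 3 bits × 260 symbols = 780 bits.
Huffman merges:
combine io(11), ze(27) → 38
combine al(31), 38 → 69
combine ep(51), ka(64) → 115
combine 69, th(76) → 145
combine 115, 145 → 260
Huffman total = 38 + 69 + 115 + 145 + 260 = 627 bits.
Saving = 780 − 627 = 153 bits.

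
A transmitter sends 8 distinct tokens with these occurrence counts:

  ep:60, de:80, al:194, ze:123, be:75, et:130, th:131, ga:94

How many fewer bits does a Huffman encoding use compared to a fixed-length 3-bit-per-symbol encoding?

59

Fixed-length: 3 bits × 887 symbols = 2661 bits.
Huffman merges:
ep(60) + be(75) → 135
de(80) + ga(94) → 174
ze(123) + et(130) → 253
th(131) + 135 → 266
174 + al(194) → 368
253 + 266 → 519
368 + 519 → 887
Huffman total = 135 + 174 + 253 + 266 + 368 + 519 + 887 = 2602 bits.
Saving = 2661 − 2602 = 59 bits.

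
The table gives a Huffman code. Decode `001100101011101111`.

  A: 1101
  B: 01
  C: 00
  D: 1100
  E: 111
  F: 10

CDFFEBE

Read left to right; each codeword is recognised as soon as it completes (prefix code):
  00→C | 1100→D | 10→F | 10→F | 111→E | 01→B | 111→E
Decoded message: CDFFEBE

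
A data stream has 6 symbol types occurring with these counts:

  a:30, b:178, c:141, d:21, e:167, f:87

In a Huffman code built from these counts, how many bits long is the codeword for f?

Huffman merges, smallest pair first:
d(21) + a(30) → 51
51 + f(87) → 138
138 + c(141) → 279
e(167) + b(178) → 345
279 + 345 → 624
f sits 3 levels below the root, so its codeword is 3 bits.

3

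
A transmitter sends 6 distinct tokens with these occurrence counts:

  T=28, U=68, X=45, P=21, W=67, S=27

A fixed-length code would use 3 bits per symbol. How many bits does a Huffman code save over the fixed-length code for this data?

Fixed-length: 3 bits × 256 symbols = 768 bits.
Huffman merges:
combine P(21), S(27) → 48
combine T(28), X(45) → 73
combine 48, W(67) → 115
combine U(68), 73 → 141
combine 115, 141 → 256
Huffman total = 48 + 73 + 115 + 141 + 256 = 633 bits.
Saving = 768 − 633 = 135 bits.

135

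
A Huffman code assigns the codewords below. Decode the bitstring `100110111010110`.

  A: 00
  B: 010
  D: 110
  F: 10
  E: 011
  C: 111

Read left to right; each codeword is recognised as soon as it completes (prefix code):
  10→F | 011→E | 011→E | 10→F | 10→F | 110→D
Decoded message: FEEFFD

FEEFFD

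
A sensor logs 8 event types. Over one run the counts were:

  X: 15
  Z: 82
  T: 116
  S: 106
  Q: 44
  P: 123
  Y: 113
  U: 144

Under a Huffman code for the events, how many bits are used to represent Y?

3

Huffman merges, smallest pair first:
combine X(15), Q(44) → 59
combine 59, Z(82) → 141
combine S(106), Y(113) → 219
combine T(116), P(123) → 239
combine 141, U(144) → 285
combine 219, 239 → 458
combine 285, 458 → 743
The subtree containing Y is merged 3 times, so code length = 3.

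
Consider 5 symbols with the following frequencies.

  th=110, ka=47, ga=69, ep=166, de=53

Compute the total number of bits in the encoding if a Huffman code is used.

990

Greedily combine the two least-frequent nodes:
combine ka(47), de(53) → 100
combine ga(69), 100 → 169
combine th(110), ep(166) → 276
combine 169, 276 → 445
Each symbol's bit-cost is frequency × depth; summing gives 990 bits (equivalently 100 + 169 + 276 + 445).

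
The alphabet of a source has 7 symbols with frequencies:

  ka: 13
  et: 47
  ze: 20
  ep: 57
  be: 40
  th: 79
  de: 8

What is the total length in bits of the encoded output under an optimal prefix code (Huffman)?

671

Greedily combine the two least-frequent nodes:
combine de(8), ka(13) → 21
combine ze(20), 21 → 41
combine be(40), 41 → 81
combine et(47), ep(57) → 104
combine th(79), 81 → 160
combine 104, 160 → 264
Each symbol's bit-cost is frequency × depth; summing gives 671 bits (equivalently 21 + 41 + 81 + 104 + 160 + 264).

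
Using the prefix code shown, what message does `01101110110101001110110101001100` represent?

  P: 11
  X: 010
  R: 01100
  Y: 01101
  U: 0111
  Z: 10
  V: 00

YPYXUYXR

Read left to right; each codeword is recognised as soon as it completes (prefix code):
  01101→Y | 11→P | 01101→Y | 010→X | 0111→U | 01101→Y | 010→X | 01100→R
Decoded message: YPYXUYXR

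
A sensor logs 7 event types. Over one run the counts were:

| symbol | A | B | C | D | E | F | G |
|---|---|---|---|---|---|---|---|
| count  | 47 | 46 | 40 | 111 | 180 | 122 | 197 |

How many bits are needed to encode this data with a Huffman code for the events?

Greedily combine the two least-frequent nodes:
merge C(40) and B(46): 86
merge A(47) and 86: 133
merge D(111) and F(122): 233
merge 133 and E(180): 313
merge G(197) and 233: 430
merge 313 and 430: 743
Each symbol's bit-cost is frequency × depth; summing gives 1938 bits (equivalently 86 + 133 + 233 + 313 + 430 + 743).

1938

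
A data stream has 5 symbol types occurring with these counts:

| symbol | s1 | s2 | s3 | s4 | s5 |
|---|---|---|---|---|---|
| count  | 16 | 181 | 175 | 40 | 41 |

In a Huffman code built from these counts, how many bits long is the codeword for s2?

Huffman merges, smallest pair first:
merge s1(16) and s4(40): 56
merge s5(41) and 56: 97
merge 97 and s3(175): 272
merge s2(181) and 272: 453
s2 is merged only at the final step, so code length = 1.

1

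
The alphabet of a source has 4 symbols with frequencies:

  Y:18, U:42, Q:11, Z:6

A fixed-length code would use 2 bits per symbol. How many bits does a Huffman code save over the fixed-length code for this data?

25

Fixed-length: 2 bits × 77 symbols = 154 bits.
Huffman merges:
combine Z(6), Q(11) → 17
combine 17, Y(18) → 35
combine 35, U(42) → 77
Huffman total = 17 + 35 + 77 = 129 bits.
Saving = 154 − 129 = 25 bits.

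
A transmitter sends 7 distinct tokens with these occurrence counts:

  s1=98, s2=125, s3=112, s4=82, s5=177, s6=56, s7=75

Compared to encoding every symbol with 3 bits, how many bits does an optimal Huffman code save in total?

Fixed-length: 3 bits × 725 symbols = 2175 bits.
Huffman merges:
s6(56) + s7(75) → 131
s4(82) + s1(98) → 180
s3(112) + s2(125) → 237
131 + s5(177) → 308
180 + 237 → 417
308 + 417 → 725
Huffman total = 131 + 180 + 237 + 308 + 417 + 725 = 1998 bits.
Saving = 2175 − 1998 = 177 bits.

177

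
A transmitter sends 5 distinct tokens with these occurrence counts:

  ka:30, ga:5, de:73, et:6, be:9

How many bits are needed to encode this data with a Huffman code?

204

Greedily combine the two least-frequent nodes:
ga(5) + et(6) → 11
be(9) + 11 → 20
20 + ka(30) → 50
50 + de(73) → 123
Each symbol's bit-cost is frequency × depth; summing gives 204 bits (equivalently 11 + 20 + 50 + 123).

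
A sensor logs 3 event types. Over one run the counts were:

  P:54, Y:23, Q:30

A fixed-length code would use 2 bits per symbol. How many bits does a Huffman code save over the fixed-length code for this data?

Fixed-length: 2 bits × 107 symbols = 214 bits.
Huffman merges:
combine Y(23), Q(30) → 53
combine 53, P(54) → 107
Huffman total = 53 + 107 = 160 bits.
Saving = 214 − 160 = 54 bits.

54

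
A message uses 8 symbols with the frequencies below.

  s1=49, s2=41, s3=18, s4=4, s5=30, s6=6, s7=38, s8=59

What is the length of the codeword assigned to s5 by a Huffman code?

Huffman merges, smallest pair first:
merge s4(4) and s6(6): 10
merge 10 and s3(18): 28
merge 28 and s5(30): 58
merge s7(38) and s2(41): 79
merge s1(49) and 58: 107
merge s8(59) and 79: 138
merge 107 and 138: 245
s5's leaf is at depth 3, giving a 3-bit codeword.

3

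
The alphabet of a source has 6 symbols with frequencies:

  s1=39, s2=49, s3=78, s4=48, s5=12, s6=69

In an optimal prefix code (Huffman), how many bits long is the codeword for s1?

Build the tree from the bottom:
combine s5(12), s1(39) → 51
combine s4(48), s2(49) → 97
combine 51, s6(69) → 120
combine s3(78), 97 → 175
combine 120, 175 → 295
The subtree containing s1 is merged 3 times, so code length = 3.

3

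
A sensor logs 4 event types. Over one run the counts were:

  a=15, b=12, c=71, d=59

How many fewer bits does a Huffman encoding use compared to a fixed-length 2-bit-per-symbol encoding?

44

Fixed-length: 2 bits × 157 symbols = 314 bits.
Huffman merges:
combine b(12), a(15) → 27
combine 27, d(59) → 86
combine c(71), 86 → 157
Huffman total = 27 + 86 + 157 = 270 bits.
Saving = 314 − 270 = 44 bits.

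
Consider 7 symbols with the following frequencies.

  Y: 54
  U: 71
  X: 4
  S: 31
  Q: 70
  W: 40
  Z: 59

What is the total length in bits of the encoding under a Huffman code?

Build the Huffman tree bottom-up:
X(4) + S(31) → 35
35 + W(40) → 75
Y(54) + Z(59) → 113
Q(70) + U(71) → 141
75 + 113 → 188
141 + 188 → 329
Total encoded bits = sum of merged weights = 35 + 75 + 113 + 141 + 188 + 329 = 881.

881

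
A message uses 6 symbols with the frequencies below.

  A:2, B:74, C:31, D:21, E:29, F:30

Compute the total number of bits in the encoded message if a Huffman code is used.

Merge the two smallest weights repeatedly:
A(2) + D(21) → 23
23 + E(29) → 52
F(30) + C(31) → 61
52 + 61 → 113
B(74) + 113 → 187
Each symbol's bit-cost is frequency × depth; summing gives 436 bits (equivalently 23 + 52 + 61 + 113 + 187).

436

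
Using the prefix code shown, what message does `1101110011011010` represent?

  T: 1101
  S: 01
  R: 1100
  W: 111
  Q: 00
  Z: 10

TRTZZ

Read left to right; each codeword is recognised as soon as it completes (prefix code):
  1101→T | 1100→R | 1101→T | 10→Z | 10→Z
Decoded message: TRTZZ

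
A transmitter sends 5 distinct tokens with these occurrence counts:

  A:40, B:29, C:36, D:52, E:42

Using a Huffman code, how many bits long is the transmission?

Build the Huffman tree bottom-up:
B(29) + C(36) → 65
A(40) + E(42) → 82
D(52) + 65 → 117
82 + 117 → 199
Each symbol's bit-cost is frequency × depth; summing gives 463 bits (equivalently 65 + 82 + 117 + 199).

463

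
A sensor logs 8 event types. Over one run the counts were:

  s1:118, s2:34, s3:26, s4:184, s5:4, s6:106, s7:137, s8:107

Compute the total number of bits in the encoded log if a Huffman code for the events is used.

1921

Merge the two smallest weights repeatedly:
combine s5(4), s3(26) → 30
combine 30, s2(34) → 64
combine 64, s6(106) → 170
combine s8(107), s1(118) → 225
combine s7(137), 170 → 307
combine s4(184), 225 → 409
combine 307, 409 → 716
The encoded length is the sum of every internal node's weight: 30 + 64 + 170 + 225 + 307 + 409 + 716 = 1921 bits.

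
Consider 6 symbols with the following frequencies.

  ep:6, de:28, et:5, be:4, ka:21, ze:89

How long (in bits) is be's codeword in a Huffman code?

5

Huffman merges, smallest pair first:
merge be(4) and et(5): 9
merge ep(6) and 9: 15
merge 15 and ka(21): 36
merge de(28) and 36: 64
merge 64 and ze(89): 153
be's leaf is at depth 5, giving a 5-bit codeword.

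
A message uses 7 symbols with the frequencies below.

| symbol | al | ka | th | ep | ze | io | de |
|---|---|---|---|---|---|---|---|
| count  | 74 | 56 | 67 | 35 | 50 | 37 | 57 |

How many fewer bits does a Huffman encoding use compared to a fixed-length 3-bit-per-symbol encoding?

74

Fixed-length: 3 bits × 376 symbols = 1128 bits.
Huffman merges:
combine ep(35), io(37) → 72
combine ze(50), ka(56) → 106
combine de(57), th(67) → 124
combine 72, al(74) → 146
combine 106, 124 → 230
combine 146, 230 → 376
Huffman total = 72 + 106 + 124 + 146 + 230 + 376 = 1054 bits.
Saving = 1128 − 1054 = 74 bits.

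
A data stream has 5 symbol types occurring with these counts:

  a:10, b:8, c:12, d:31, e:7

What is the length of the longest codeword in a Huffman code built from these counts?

3

Merge the two lowest-weight nodes at each step:
merge e(7) and b(8): 15
merge a(10) and c(12): 22
merge 15 and 22: 37
merge d(31) and 37: 68
The rarest symbols sit at the bottom; the longest codeword is 3 bits.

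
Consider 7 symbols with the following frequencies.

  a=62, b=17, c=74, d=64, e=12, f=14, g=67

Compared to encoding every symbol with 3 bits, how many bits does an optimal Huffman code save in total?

Fixed-length: 3 bits × 310 symbols = 930 bits.
Huffman merges:
combine e(12), f(14) → 26
combine b(17), 26 → 43
combine 43, a(62) → 105
combine d(64), g(67) → 131
combine c(74), 105 → 179
combine 131, 179 → 310
Huffman total = 26 + 43 + 105 + 131 + 179 + 310 = 794 bits.
Saving = 930 − 794 = 136 bits.

136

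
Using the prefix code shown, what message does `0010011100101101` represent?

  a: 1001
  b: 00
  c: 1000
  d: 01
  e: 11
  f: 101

baebff

Read left to right; each codeword is recognised as soon as it completes (prefix code):
  00→b | 1001→a | 11→e | 00→b | 101→f | 101→f
Decoded message: baebff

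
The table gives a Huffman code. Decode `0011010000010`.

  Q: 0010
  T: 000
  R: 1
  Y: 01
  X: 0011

XYTQ

Read left to right; each codeword is recognised as soon as it completes (prefix code):
  0011→X | 01→Y | 000→T | 0010→Q
Decoded message: XYTQ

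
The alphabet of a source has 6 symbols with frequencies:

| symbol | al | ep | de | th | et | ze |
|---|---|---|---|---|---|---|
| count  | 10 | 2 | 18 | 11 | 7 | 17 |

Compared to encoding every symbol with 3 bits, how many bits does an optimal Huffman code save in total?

37

Fixed-length: 3 bits × 65 symbols = 195 bits.
Huffman merges:
combine ep(2), et(7) → 9
combine 9, al(10) → 19
combine th(11), ze(17) → 28
combine de(18), 19 → 37
combine 28, 37 → 65
Huffman total = 9 + 19 + 28 + 37 + 65 = 158 bits.
Saving = 195 − 158 = 37 bits.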